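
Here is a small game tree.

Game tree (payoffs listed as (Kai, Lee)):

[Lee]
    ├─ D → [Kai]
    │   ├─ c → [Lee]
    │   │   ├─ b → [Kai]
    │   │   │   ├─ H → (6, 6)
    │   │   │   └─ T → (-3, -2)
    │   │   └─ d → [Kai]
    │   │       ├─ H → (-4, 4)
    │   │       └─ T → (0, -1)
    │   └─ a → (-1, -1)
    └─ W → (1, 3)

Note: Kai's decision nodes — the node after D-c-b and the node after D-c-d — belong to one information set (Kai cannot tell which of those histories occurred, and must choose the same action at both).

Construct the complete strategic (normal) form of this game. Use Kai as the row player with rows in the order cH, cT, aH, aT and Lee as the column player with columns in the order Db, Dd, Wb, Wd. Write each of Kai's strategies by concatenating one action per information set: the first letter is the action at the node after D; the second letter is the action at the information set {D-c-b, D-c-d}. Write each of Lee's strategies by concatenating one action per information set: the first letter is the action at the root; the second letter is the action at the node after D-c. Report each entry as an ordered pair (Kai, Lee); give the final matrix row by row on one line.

           Db       Dd       Wb       Wd
  cH    (6,6)   (-4,4)    (1,3)    (1,3)
  cT  (-3,-2)   (0,-1)    (1,3)    (1,3)
  aH  (-1,-1)  (-1,-1)    (1,3)    (1,3)
  aT  (-1,-1)  (-1,-1)    (1,3)    (1,3)

cH: (6,6) (-4,4) (1,3) (1,3) | cT: (-3,-2) (0,-1) (1,3) (1,3) | aH: (-1,-1) (-1,-1) (1,3) (1,3) | aT: (-1,-1) (-1,-1) (1,3) (1,3)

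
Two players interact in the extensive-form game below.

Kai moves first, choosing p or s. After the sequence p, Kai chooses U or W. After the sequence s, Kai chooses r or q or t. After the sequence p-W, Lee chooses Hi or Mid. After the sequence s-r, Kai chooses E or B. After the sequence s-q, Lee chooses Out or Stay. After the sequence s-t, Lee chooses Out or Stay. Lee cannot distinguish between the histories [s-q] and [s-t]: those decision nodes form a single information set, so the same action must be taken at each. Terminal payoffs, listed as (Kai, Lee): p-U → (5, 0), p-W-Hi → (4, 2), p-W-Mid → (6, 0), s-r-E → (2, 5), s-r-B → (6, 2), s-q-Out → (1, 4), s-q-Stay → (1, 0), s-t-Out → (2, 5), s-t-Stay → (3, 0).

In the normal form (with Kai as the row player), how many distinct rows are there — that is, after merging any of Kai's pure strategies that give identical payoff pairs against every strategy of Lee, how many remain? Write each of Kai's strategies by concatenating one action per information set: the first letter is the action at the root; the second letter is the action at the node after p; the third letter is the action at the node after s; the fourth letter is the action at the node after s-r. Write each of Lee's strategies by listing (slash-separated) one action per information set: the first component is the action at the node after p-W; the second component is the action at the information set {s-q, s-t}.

6

Kai has 24 pure strategies: pUrE, pUrB, pUqE, pUqB, pUtE, pUtB, pWrE, pWrB, pWqE, pWqB, pWtE, pWtB, sUrE, sUrB, sUqE, sUqB, sUtE, sUtB, sWrE, sWrB, sWqE, sWqB, sWtE, sWtB. Columns: Hi/Out, Hi/Stay, Mid/Out, Mid/Stay.
{pUrE, pUrB, pUqE, pUqB, pUtE, pUtB} → row (5,0) (5,0) (5,0) (5,0)
{pWrE, pWrB, pWqE, pWqB, pWtE, pWtB} → row (4,2) (4,2) (6,0) (6,0)
{sUrE, sWrE} → row (2,5) (2,5) (2,5) (2,5)
{sUrB, sWrB} → row (6,2) (6,2) (6,2) (6,2)
{sUqE, sUqB, sWqE, sWqB} → row (1,4) (1,0) (1,4) (1,0)
{sUtE, sUtB, sWtE, sWtB} → row (2,5) (3,0) (2,5) (3,0)
That's 6 distinct rows out of 24 strategies.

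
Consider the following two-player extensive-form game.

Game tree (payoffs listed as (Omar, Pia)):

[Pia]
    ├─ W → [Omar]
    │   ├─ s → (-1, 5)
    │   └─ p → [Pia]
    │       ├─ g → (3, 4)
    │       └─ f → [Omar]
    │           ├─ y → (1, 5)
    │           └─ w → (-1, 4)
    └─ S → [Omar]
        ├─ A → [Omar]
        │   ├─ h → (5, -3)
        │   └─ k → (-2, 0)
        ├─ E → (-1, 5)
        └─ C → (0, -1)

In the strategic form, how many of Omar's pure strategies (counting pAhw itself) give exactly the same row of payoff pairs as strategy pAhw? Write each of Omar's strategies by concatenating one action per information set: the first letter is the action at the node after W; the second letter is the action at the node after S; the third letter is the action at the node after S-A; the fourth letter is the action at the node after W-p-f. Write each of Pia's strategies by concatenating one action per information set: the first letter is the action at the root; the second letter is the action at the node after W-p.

1

Row for pAhw (columns Wg, Wf, Sg, Sf): (3,4) (-1,4) (5,-3) (5,-3).
Every one of Omar's information sets is on the play path for some reply by Pia when Omar follows pAhw.
Changing the action at any of them therefore changes at least one column, so only pAhw itself gives this row.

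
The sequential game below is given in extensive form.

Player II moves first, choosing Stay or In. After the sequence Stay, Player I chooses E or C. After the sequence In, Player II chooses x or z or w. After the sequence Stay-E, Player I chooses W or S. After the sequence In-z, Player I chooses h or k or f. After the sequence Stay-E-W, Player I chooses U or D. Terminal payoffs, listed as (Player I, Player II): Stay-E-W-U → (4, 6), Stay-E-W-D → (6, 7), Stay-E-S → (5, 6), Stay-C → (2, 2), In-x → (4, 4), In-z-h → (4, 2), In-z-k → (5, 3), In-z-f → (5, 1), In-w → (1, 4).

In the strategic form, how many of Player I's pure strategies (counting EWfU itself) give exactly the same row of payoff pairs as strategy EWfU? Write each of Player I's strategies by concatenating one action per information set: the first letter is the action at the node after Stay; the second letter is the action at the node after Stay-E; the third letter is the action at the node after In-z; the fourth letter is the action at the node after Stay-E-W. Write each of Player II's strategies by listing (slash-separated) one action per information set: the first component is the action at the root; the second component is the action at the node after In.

Row for EWfU (columns Stay/x, Stay/z, Stay/w, In/x, In/z, In/w): (4,6) (4,6) (4,6) (4,4) (5,1) (1,4).
Every one of Player I's information sets is on the play path for some reply by Player II when Player I follows EWfU.
Changing the action at any of them therefore changes at least one column, so only EWfU itself gives this row.

1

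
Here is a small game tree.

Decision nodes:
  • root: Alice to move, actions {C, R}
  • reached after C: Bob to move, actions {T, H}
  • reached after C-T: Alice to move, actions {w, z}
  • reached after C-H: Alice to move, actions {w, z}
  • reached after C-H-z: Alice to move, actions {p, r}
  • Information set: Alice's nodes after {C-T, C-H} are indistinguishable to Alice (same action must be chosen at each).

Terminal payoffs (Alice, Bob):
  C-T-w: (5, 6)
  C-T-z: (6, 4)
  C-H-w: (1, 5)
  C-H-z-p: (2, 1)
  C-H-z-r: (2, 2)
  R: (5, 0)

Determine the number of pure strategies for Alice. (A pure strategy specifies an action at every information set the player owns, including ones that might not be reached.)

8

Alice owns the root with actions {C, R} — two choices.
Alice owns the information set {C-T, C-H} with actions {w, z} — two choices.
Alice owns the node after C-H-z with actions {p, r} — two choices.
A pure strategy fixes one action at each information set independently, so the count is the product 2 × 2 × 2 = 8.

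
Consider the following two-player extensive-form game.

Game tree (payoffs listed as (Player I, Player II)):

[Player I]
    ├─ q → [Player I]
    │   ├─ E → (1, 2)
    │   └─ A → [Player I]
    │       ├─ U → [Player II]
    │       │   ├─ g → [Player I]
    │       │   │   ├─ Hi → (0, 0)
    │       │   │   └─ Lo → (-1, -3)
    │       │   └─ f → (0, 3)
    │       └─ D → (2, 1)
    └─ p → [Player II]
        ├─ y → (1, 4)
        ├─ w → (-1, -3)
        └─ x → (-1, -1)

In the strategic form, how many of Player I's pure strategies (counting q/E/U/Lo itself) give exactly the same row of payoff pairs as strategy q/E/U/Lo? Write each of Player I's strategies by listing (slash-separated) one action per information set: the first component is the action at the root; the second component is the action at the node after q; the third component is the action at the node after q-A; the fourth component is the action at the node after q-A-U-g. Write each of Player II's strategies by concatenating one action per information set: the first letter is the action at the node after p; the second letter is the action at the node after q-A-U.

4

Row for q/E/U/Lo (columns yg, yf, wg, wf, xg, xf): (1,2) (1,2) (1,2) (1,2) (1,2) (1,2).
Under q/E/U/Lo, Player I's choice at the node after q-A and at the node after q-A-U-g can never be reached regardless of what Player II does, so varying those choices leaves every outcome unchanged.
Holding the reachable choices fixed and varying the unreachable ones freely already gives 2 × 2 = 4 equivalent strategies.
No other strategy reproduces this row, so those 4 are the full class: q/E/U/Hi, q/E/U/Lo, q/E/D/Hi, q/E/D/Lo.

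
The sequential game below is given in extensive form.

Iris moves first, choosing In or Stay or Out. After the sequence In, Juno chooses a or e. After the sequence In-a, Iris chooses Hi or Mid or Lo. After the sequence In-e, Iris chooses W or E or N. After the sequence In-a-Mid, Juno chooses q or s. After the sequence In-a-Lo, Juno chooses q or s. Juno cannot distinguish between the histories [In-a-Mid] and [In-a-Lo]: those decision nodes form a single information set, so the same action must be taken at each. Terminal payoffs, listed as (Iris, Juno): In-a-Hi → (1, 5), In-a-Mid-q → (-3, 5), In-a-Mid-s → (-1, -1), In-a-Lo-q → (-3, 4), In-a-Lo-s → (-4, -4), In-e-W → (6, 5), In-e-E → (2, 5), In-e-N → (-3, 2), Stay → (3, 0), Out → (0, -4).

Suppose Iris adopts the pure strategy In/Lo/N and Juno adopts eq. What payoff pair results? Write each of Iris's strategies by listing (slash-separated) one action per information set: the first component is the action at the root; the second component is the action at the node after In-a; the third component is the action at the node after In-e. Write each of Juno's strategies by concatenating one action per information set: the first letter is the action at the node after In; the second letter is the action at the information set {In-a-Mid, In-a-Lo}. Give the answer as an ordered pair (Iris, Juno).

Trace the play path from the root:
  Iris plays In
  Juno plays e at [In]
  Iris plays N at [In-e]
→ terminal payoff (-3, 2).
(Iris's choice at the node after In-a is never reached on this path, so it doesn't affect the outcome.)

(-3, 2)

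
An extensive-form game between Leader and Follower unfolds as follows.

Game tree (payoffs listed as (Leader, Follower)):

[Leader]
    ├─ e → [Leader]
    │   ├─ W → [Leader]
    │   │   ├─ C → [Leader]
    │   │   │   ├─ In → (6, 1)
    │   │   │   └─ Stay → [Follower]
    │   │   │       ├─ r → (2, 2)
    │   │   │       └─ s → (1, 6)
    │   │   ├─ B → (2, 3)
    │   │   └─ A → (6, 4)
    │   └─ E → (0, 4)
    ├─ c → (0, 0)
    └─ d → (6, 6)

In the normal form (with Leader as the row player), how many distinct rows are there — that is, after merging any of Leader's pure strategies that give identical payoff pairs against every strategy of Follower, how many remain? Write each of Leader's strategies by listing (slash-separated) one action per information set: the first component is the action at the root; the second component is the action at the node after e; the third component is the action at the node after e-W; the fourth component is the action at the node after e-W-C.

Leader has 36 pure strategies: e/W/C/In, e/W/C/Stay, e/W/B/In, e/W/B/Stay, e/W/A/In, e/W/A/Stay, e/E/C/In, e/E/C/Stay, e/E/B/In, e/E/B/Stay, e/E/A/In, e/E/A/Stay, c/W/C/In, c/W/C/Stay, c/W/B/In, c/W/B/Stay, c/W/A/In, c/W/A/Stay, c/E/C/In, c/E/C/Stay, c/E/B/In, c/E/B/Stay, c/E/A/In, c/E/A/Stay, d/W/C/In, d/W/C/Stay, d/W/B/In, d/W/B/Stay, d/W/A/In, d/W/A/Stay, d/E/C/In, d/E/C/Stay, d/E/B/In, d/E/B/Stay, d/E/A/In, d/E/A/Stay. Columns: r, s.
{e/W/C/In} → row (6,1) (6,1)
{e/W/C/Stay} → row (2,2) (1,6)
{e/W/B/In, e/W/B/Stay} → row (2,3) (2,3)
{e/W/A/In, e/W/A/Stay} → row (6,4) (6,4)
{e/E/C/In, e/E/C/Stay, e/E/B/In, e/E/B/Stay, e/E/A/In, e/E/A/Stay} → row (0,4) (0,4)
{c/W/C/In, c/W/C/Stay, c/W/B/In, c/W/B/Stay, c/W/A/In, c/W/A/Stay, c/E/C/In, c/E/C/Stay, c/E/B/In, c/E/B/Stay, c/E/A/In, c/E/A/Stay} → row (0,0) (0,0)
{d/W/C/In, d/W/C/Stay, d/W/B/In, d/W/B/Stay, d/W/A/In, d/W/A/Stay, d/E/C/In, d/E/C/Stay, d/E/B/In, d/E/B/Stay, d/E/A/In, d/E/A/Stay} → row (6,6) (6,6)
That's 7 distinct rows out of 36 strategies.

7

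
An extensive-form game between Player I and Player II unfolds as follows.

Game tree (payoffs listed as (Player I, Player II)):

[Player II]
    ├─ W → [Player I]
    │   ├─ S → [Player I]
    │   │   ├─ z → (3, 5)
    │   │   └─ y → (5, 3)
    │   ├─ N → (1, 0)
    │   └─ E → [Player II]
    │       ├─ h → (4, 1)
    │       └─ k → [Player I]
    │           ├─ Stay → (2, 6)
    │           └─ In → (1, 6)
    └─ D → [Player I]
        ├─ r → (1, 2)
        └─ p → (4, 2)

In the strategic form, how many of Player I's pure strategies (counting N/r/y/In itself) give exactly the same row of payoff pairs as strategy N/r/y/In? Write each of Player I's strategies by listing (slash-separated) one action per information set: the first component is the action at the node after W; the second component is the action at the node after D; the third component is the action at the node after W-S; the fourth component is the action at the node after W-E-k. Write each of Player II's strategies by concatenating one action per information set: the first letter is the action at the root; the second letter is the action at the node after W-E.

Row for N/r/y/In (columns Wh, Wk, Dh, Dk): (1,0) (1,0) (1,2) (1,2).
Under N/r/y/In, Player I's choice at the node after W-S and at the node after W-E-k can never be reached regardless of what Player II does, so varying those choices leaves every outcome unchanged.
Holding the reachable choices fixed and varying the unreachable ones freely already gives 2 × 2 = 4 equivalent strategies.
No other strategy reproduces this row, so those 4 are the full class: N/r/z/Stay, N/r/z/In, N/r/y/Stay, N/r/y/In.

4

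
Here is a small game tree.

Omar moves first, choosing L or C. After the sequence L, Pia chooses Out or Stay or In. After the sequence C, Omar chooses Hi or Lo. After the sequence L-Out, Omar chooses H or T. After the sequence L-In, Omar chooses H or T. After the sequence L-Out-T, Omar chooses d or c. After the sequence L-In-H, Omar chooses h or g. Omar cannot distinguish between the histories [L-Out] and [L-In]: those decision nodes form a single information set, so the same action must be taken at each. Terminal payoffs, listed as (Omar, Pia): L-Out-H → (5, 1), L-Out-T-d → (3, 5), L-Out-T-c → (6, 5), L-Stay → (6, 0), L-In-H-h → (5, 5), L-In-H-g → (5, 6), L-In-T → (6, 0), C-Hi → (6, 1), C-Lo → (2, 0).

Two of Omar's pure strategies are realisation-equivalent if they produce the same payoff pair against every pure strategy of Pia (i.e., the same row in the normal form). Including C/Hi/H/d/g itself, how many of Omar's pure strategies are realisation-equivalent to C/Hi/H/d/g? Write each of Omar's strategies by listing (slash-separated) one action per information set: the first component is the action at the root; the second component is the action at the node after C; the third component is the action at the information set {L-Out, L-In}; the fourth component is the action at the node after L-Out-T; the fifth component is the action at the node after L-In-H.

8

Row for C/Hi/H/d/g (columns Out, Stay, In): (6,1) (6,1) (6,1).
Under C/Hi/H/d/g, Omar's choice at the information set {L-Out, L-In} and at the node after L-Out-T and at the node after L-In-H can never be reached regardless of what Pia does, so varying those choices leaves every outcome unchanged.
Holding the reachable choices fixed and varying the unreachable ones freely already gives 2 × 2 × 2 = 8 equivalent strategies.
No other strategy reproduces this row, so those 8 are the full class: C/Hi/H/d/h, C/Hi/H/d/g, C/Hi/H/c/h, C/Hi/H/c/g, C/Hi/T/d/h, C/Hi/T/d/g, C/Hi/T/c/h, C/Hi/T/c/g.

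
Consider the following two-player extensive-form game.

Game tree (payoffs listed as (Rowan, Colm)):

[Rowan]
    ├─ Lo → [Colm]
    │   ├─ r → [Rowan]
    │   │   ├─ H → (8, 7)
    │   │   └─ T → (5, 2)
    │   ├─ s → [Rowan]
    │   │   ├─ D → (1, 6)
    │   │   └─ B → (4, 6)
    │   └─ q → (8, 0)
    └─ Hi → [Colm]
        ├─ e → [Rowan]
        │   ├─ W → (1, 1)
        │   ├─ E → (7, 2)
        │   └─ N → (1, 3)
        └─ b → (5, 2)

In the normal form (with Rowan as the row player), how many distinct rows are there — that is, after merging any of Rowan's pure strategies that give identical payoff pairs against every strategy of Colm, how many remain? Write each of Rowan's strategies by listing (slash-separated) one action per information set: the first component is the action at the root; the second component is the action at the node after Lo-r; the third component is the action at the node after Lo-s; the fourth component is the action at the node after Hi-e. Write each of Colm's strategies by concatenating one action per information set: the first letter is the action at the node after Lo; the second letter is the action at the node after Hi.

Rowan has 24 pure strategies: Lo/H/D/W, Lo/H/D/E, Lo/H/D/N, Lo/H/B/W, Lo/H/B/E, Lo/H/B/N, Lo/T/D/W, Lo/T/D/E, Lo/T/D/N, Lo/T/B/W, Lo/T/B/E, Lo/T/B/N, Hi/H/D/W, Hi/H/D/E, Hi/H/D/N, Hi/H/B/W, Hi/H/B/E, Hi/H/B/N, Hi/T/D/W, Hi/T/D/E, Hi/T/D/N, Hi/T/B/W, Hi/T/B/E, Hi/T/B/N. Columns: re, rb, se, sb, qe, qb.
{Lo/H/D/W, Lo/H/D/E, Lo/H/D/N} → row (8,7) (8,7) (1,6) (1,6) (8,0) (8,0)
{Lo/H/B/W, Lo/H/B/E, Lo/H/B/N} → row (8,7) (8,7) (4,6) (4,6) (8,0) (8,0)
{Lo/T/D/W, Lo/T/D/E, Lo/T/D/N} → row (5,2) (5,2) (1,6) (1,6) (8,0) (8,0)
{Lo/T/B/W, Lo/T/B/E, Lo/T/B/N} → row (5,2) (5,2) (4,6) (4,6) (8,0) (8,0)
{Hi/H/D/W, Hi/H/B/W, Hi/T/D/W, Hi/T/B/W} → row (1,1) (5,2) (1,1) (5,2) (1,1) (5,2)
{Hi/H/D/E, Hi/H/B/E, Hi/T/D/E, Hi/T/B/E} → row (7,2) (5,2) (7,2) (5,2) (7,2) (5,2)
{Hi/H/D/N, Hi/H/B/N, Hi/T/D/N, Hi/T/B/N} → row (1,3) (5,2) (1,3) (5,2) (1,3) (5,2)
That's 7 distinct rows out of 24 strategies.

7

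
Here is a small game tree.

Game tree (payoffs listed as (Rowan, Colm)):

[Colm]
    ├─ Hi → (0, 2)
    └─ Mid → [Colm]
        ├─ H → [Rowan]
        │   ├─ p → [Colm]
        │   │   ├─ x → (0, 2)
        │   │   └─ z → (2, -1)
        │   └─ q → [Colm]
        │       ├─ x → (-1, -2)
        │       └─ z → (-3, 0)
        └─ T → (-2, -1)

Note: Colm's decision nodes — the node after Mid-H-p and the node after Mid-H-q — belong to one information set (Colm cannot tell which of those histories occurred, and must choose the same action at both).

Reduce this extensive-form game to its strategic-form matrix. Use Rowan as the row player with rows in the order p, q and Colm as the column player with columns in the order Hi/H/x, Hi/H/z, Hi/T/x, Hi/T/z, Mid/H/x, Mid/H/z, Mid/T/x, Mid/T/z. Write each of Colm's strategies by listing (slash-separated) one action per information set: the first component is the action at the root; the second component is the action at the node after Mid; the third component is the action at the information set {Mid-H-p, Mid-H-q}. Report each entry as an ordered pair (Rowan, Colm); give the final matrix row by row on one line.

Row p: Hi/H/x→(0,2), Hi/H/z→(0,2), Hi/T/x→(0,2), Hi/T/z→(0,2), Mid/H/x→(0,2), Mid/H/z→(2,-1), Mid/T/x→(-2,-1), Mid/T/z→(-2,-1)
Row q: Hi/H/x→(0,2), Hi/H/z→(0,2), Hi/T/x→(0,2), Hi/T/z→(0,2), Mid/H/x→(-1,-2), Mid/H/z→(-3,0), Mid/T/x→(-2,-1), Mid/T/z→(-2,-1)

p: (0,2) (0,2) (0,2) (0,2) (0,2) (2,-1) (-2,-1) (-2,-1) | q: (0,2) (0,2) (0,2) (0,2) (-1,-2) (-3,0) (-2,-1) (-2,-1)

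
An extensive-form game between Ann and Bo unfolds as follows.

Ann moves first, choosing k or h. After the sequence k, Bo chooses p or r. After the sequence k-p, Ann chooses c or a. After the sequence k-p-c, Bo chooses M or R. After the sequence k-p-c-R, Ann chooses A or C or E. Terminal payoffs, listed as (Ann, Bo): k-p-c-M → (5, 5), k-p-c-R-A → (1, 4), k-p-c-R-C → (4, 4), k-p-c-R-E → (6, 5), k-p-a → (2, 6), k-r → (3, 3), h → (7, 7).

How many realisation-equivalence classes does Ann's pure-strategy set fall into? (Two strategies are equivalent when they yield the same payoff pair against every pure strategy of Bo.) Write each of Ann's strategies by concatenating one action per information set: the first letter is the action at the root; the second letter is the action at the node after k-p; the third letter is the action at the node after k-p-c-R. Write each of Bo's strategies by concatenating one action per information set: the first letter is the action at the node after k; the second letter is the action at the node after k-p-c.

Ann has 12 pure strategies: kcA, kcC, kcE, kaA, kaC, kaE, hcA, hcC, hcE, haA, haC, haE. Columns: pM, pR, rM, rR.
{kcA} → row (5,5) (1,4) (3,3) (3,3)
{kcC} → row (5,5) (4,4) (3,3) (3,3)
{kcE} → row (5,5) (6,5) (3,3) (3,3)
{kaA, kaC, kaE} → row (2,6) (2,6) (3,3) (3,3)
{hcA, hcC, hcE, haA, haC, haE} → row (7,7) (7,7) (7,7) (7,7)
That's 5 distinct rows out of 12 strategies.

5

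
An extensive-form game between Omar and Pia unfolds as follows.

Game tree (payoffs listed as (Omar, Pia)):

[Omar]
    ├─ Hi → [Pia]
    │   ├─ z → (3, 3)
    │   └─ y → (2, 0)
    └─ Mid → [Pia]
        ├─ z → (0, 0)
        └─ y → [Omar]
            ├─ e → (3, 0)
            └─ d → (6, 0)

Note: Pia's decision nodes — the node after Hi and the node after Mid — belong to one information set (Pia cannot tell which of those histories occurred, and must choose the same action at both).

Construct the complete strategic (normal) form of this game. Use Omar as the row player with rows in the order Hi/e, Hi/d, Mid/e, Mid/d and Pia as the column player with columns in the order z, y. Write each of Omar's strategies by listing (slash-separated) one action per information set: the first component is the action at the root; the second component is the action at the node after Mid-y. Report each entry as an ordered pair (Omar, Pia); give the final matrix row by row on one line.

Row Hi/e: z→(3,3), y→(2,0)
Row Hi/d: z→(3,3), y→(2,0)
Row Mid/e: z→(0,0), y→(3,0)
Row Mid/d: z→(0,0), y→(6,0)

Hi/e: (3,3) (2,0) | Hi/d: (3,3) (2,0) | Mid/e: (0,0) (3,0) | Mid/d: (0,0) (6,0)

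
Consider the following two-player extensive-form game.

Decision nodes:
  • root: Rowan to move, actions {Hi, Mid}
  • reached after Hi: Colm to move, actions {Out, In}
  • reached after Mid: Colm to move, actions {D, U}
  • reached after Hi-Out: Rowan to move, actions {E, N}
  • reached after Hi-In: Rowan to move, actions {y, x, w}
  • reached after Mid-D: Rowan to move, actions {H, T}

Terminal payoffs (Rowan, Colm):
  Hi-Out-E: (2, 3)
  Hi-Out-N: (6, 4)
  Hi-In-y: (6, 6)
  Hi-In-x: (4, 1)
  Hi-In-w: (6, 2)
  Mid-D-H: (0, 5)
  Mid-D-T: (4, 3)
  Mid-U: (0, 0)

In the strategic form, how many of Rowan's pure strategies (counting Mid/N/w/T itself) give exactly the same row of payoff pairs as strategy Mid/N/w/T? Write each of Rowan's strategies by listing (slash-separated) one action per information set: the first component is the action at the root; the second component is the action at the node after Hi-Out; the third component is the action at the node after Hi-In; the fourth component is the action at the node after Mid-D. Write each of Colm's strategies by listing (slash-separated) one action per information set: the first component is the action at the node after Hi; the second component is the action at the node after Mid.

6

Row for Mid/N/w/T (columns Out/D, Out/U, In/D, In/U): (4,3) (0,0) (4,3) (0,0).
Under Mid/N/w/T, Rowan's choice at the node after Hi-Out and at the node after Hi-In can never be reached regardless of what Colm does, so varying those choices leaves every outcome unchanged.
Holding the reachable choices fixed and varying the unreachable ones freely already gives 2 × 3 = 6 equivalent strategies.
No other strategy reproduces this row, so those 6 are the full class: Mid/E/y/T, Mid/E/x/T, Mid/E/w/T, Mid/N/y/T, Mid/N/x/T, Mid/N/w/T.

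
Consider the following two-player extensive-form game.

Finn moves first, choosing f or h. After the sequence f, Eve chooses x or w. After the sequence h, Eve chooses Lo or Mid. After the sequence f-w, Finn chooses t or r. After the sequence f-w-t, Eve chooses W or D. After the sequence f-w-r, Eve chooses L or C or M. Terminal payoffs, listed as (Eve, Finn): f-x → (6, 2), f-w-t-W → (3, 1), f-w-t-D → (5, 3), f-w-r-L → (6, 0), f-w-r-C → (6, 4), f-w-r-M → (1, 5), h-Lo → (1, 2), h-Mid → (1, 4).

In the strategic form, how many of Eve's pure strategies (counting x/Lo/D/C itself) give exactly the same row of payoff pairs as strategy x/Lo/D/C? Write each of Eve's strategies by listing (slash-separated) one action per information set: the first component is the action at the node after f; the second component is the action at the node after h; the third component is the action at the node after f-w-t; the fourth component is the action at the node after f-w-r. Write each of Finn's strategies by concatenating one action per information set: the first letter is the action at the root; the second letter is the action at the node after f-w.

6

Row for x/Lo/D/C (columns ft, fr, ht, hr): (6,2) (6,2) (1,2) (1,2).
Under x/Lo/D/C, Eve's choice at the node after f-w-t and at the node after f-w-r can never be reached regardless of what Finn does, so varying those choices leaves every outcome unchanged.
Holding the reachable choices fixed and varying the unreachable ones freely already gives 2 × 3 = 6 equivalent strategies.
No other strategy reproduces this row, so those 6 are the full class: x/Lo/W/L, x/Lo/W/C, x/Lo/W/M, x/Lo/D/L, x/Lo/D/C, x/Lo/D/M.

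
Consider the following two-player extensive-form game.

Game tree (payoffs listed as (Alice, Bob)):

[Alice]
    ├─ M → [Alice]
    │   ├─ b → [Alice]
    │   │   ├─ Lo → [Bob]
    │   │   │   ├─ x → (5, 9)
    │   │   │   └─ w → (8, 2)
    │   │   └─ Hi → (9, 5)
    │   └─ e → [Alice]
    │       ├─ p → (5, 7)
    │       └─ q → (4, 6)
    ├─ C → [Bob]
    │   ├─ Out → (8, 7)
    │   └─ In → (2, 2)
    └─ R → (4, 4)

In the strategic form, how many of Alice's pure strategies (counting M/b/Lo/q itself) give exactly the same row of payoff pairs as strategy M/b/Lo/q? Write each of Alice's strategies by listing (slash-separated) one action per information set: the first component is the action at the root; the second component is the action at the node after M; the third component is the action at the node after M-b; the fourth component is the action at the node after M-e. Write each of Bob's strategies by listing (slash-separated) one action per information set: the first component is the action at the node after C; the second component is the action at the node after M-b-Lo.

Row for M/b/Lo/q (columns Out/x, Out/w, In/x, In/w): (5,9) (8,2) (5,9) (8,2).
Under M/b/Lo/q, Alice's choice at the node after M-e can never be reached regardless of what Bob does, so varying those choices leaves every outcome unchanged.
Holding the reachable choices fixed and varying the unreachable one freely already gives 2 equivalent strategies.
No other strategy reproduces this row, so those 2 are the full class: M/b/Lo/p, M/b/Lo/q.

2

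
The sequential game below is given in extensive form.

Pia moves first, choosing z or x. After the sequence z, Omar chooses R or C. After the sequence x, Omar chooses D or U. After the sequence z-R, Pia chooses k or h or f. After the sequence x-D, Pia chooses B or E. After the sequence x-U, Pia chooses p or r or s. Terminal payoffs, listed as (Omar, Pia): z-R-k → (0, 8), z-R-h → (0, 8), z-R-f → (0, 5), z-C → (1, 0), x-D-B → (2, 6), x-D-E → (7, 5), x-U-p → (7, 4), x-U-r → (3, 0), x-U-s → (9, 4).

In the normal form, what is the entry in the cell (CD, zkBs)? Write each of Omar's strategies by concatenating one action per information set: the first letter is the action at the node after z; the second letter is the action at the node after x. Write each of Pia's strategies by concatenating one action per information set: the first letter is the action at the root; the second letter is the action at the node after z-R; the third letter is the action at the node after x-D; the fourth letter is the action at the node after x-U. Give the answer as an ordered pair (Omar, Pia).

Trace the play path from the root:
  Pia plays z
  Omar plays C at [z]
→ terminal payoff (1, 0).
(Omar's choice at the node after x is never reached on this path, so it doesn't affect the outcome.)

(1, 0)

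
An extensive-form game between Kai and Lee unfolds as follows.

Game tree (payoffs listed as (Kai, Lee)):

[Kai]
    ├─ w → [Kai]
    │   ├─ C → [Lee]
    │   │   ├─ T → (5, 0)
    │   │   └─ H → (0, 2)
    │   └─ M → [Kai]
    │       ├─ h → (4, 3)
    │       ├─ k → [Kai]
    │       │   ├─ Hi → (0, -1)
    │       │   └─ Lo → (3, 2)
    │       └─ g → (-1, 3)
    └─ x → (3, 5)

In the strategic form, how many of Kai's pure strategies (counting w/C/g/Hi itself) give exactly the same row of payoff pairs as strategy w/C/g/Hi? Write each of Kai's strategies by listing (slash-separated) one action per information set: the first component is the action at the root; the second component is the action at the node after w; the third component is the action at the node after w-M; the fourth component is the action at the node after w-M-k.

6

Row for w/C/g/Hi (columns T, H): (5,0) (0,2).
Under w/C/g/Hi, Kai's choice at the node after w-M and at the node after w-M-k can never be reached regardless of what Lee does, so varying those choices leaves every outcome unchanged.
Holding the reachable choices fixed and varying the unreachable ones freely already gives 3 × 2 = 6 equivalent strategies.
No other strategy reproduces this row, so those 6 are the full class: w/C/h/Hi, w/C/h/Lo, w/C/k/Hi, w/C/k/Lo, w/C/g/Hi, w/C/g/Lo.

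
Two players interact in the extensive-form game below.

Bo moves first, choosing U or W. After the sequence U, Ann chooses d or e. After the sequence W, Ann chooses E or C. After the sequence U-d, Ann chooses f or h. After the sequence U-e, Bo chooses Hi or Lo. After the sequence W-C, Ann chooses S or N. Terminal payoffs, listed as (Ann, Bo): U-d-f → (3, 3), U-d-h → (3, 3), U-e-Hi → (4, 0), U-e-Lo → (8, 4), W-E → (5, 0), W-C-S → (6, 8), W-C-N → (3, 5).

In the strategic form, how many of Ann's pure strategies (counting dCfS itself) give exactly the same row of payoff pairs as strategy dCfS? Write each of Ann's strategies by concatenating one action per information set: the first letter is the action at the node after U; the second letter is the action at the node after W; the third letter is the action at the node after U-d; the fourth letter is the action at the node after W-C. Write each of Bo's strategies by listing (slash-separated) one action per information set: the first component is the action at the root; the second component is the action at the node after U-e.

Row for dCfS (columns U/Hi, U/Lo, W/Hi, W/Lo): (3,3) (3,3) (6,8) (6,8).
Every one of Ann's information sets is on the play path for some reply by Bo when Ann follows dCfS.
Even so, dChS happens to produce the same payoff in every column — so 2 strategies share this row.

2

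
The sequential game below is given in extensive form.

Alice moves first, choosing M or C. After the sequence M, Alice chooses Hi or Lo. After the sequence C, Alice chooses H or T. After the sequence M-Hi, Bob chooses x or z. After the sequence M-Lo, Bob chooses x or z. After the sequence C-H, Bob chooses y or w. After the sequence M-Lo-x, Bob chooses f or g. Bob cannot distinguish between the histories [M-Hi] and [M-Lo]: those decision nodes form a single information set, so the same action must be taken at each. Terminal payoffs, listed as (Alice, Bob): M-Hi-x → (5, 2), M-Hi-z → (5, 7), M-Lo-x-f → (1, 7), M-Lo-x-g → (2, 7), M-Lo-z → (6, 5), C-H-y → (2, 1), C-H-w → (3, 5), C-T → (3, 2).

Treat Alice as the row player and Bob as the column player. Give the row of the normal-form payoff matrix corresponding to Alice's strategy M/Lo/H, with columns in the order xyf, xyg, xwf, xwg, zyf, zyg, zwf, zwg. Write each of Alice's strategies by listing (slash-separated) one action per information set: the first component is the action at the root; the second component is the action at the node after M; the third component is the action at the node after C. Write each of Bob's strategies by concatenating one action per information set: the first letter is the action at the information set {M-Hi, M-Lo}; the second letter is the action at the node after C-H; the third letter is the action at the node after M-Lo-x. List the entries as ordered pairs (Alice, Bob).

(1,7) (2,7) (1,7) (2,7) (6,5) (6,5) (6,5) (6,5)

vs xyf: Alice plays M → Alice plays Lo at [M] → Bob plays x at [M-Lo] → Bob plays f at [M-Lo-x] → (1, 7)
vs xyg: Alice plays M → Alice plays Lo at [M] → Bob plays x at [M-Lo] → Bob plays g at [M-Lo-x] → (2, 7)
vs xwf: Alice plays M → Alice plays Lo at [M] → Bob plays x at [M-Lo] → Bob plays f at [M-Lo-x] → (1, 7)
vs xwg: Alice plays M → Alice plays Lo at [M] → Bob plays x at [M-Lo] → Bob plays g at [M-Lo-x] → (2, 7)
vs zyf: Alice plays M → Alice plays Lo at [M] → Bob plays z at [M-Lo] → (6, 5)
vs zyg: Alice plays M → Alice plays Lo at [M] → Bob plays z at [M-Lo] → (6, 5)
vs zwf: Alice plays M → Alice plays Lo at [M] → Bob plays z at [M-Lo] → (6, 5)
vs zwg: Alice plays M → Alice plays Lo at [M] → Bob plays z at [M-Lo] → (6, 5)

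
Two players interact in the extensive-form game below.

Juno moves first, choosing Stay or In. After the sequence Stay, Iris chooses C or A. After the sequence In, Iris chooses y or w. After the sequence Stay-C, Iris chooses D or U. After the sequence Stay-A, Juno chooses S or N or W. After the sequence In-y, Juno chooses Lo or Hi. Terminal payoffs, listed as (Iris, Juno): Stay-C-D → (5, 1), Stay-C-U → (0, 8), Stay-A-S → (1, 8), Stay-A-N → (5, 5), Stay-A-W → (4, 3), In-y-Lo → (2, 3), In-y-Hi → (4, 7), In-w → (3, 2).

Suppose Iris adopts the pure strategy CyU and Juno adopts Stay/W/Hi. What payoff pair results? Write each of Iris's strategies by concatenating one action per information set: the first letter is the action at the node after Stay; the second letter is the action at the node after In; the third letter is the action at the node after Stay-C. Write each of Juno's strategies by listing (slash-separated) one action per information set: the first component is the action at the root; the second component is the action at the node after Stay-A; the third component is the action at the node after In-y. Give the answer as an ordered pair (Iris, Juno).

Trace the play path from the root:
  Juno plays Stay
  Iris plays C at [Stay]
  Iris plays U at [Stay-C]
→ terminal payoff (0, 8).
(Iris's choice at the node after In is never reached on this path, so it doesn't affect the outcome.)

(0, 8)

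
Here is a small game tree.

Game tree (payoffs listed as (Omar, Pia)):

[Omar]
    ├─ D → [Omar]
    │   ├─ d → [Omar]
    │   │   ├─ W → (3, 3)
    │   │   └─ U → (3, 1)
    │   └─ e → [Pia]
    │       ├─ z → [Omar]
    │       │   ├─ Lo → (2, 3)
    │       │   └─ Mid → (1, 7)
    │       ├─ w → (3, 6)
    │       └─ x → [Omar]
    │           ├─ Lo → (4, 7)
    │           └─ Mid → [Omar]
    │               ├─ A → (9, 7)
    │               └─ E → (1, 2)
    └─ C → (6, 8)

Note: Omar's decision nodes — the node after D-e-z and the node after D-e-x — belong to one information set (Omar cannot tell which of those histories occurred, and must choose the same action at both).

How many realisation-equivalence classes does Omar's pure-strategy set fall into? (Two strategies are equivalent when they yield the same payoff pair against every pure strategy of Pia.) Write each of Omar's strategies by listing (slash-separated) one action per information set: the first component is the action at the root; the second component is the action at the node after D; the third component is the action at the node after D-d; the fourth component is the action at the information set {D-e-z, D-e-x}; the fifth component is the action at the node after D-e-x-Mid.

Omar has 32 pure strategies: D/d/W/Lo/A, D/d/W/Lo/E, D/d/W/Mid/A, D/d/W/Mid/E, D/d/U/Lo/A, D/d/U/Lo/E, D/d/U/Mid/A, D/d/U/Mid/E, D/e/W/Lo/A, D/e/W/Lo/E, D/e/W/Mid/A, D/e/W/Mid/E, D/e/U/Lo/A, D/e/U/Lo/E, D/e/U/Mid/A, D/e/U/Mid/E, C/d/W/Lo/A, C/d/W/Lo/E, C/d/W/Mid/A, C/d/W/Mid/E, C/d/U/Lo/A, C/d/U/Lo/E, C/d/U/Mid/A, C/d/U/Mid/E, C/e/W/Lo/A, C/e/W/Lo/E, C/e/W/Mid/A, C/e/W/Mid/E, C/e/U/Lo/A, C/e/U/Lo/E, C/e/U/Mid/A, C/e/U/Mid/E. Columns: z, w, x.
{D/d/W/Lo/A, D/d/W/Lo/E, D/d/W/Mid/A, D/d/W/Mid/E} → row (3,3) (3,3) (3,3)
{D/d/U/Lo/A, D/d/U/Lo/E, D/d/U/Mid/A, D/d/U/Mid/E} → row (3,1) (3,1) (3,1)
{D/e/W/Lo/A, D/e/W/Lo/E, D/e/U/Lo/A, D/e/U/Lo/E} → row (2,3) (3,6) (4,7)
{D/e/W/Mid/A, D/e/U/Mid/A} → row (1,7) (3,6) (9,7)
{D/e/W/Mid/E, D/e/U/Mid/E} → row (1,7) (3,6) (1,2)
{C/d/W/Lo/A, C/d/W/Lo/E, C/d/W/Mid/A, C/d/W/Mid/E, C/d/U/Lo/A, C/d/U/Lo/E, C/d/U/Mid/A, C/d/U/Mid/E, C/e/W/Lo/A, C/e/W/Lo/E, C/e/W/Mid/A, C/e/W/Mid/E, C/e/U/Lo/A, C/e/U/Lo/E, C/e/U/Mid/A, C/e/U/Mid/E} → row (6,8) (6,8) (6,8)
That's 6 distinct rows out of 32 strategies.

6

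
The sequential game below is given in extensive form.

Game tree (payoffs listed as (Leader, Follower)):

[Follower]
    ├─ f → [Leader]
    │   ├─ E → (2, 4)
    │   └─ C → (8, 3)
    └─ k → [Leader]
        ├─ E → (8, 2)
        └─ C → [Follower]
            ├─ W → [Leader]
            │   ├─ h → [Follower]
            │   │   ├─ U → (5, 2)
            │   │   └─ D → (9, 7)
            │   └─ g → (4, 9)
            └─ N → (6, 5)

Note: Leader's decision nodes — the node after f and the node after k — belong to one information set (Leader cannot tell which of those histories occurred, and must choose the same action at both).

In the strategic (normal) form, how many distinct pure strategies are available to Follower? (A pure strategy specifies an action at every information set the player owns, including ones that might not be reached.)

Follower owns the root with actions {f, k} — two choices.
Follower owns the node after k-C with actions {W, N} — two choices.
Follower owns the node after k-C-W-h with actions {U, D} — two choices.
A pure strategy fixes one action at each information set independently, so the count is the product 2 × 2 × 2 = 8.

8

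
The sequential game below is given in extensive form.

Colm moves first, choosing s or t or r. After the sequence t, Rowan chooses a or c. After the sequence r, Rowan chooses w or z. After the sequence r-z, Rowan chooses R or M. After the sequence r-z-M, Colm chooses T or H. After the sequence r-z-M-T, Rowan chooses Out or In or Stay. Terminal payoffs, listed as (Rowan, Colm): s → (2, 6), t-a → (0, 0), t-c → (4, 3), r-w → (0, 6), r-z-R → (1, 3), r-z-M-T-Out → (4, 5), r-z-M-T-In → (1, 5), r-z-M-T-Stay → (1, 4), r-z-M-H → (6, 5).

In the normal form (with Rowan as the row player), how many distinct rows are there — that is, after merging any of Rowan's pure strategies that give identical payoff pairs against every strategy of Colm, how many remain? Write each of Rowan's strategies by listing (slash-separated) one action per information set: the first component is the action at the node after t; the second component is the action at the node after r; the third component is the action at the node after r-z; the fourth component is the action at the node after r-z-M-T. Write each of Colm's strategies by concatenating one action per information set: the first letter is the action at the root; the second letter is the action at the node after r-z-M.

Rowan has 24 pure strategies: a/w/R/Out, a/w/R/In, a/w/R/Stay, a/w/M/Out, a/w/M/In, a/w/M/Stay, a/z/R/Out, a/z/R/In, a/z/R/Stay, a/z/M/Out, a/z/M/In, a/z/M/Stay, c/w/R/Out, c/w/R/In, c/w/R/Stay, c/w/M/Out, c/w/M/In, c/w/M/Stay, c/z/R/Out, c/z/R/In, c/z/R/Stay, c/z/M/Out, c/z/M/In, c/z/M/Stay. Columns: sT, sH, tT, tH, rT, rH.
{a/w/R/Out, a/w/R/In, a/w/R/Stay, a/w/M/Out, a/w/M/In, a/w/M/Stay} → row (2,6) (2,6) (0,0) (0,0) (0,6) (0,6)
{a/z/R/Out, a/z/R/In, a/z/R/Stay} → row (2,6) (2,6) (0,0) (0,0) (1,3) (1,3)
{a/z/M/Out} → row (2,6) (2,6) (0,0) (0,0) (4,5) (6,5)
{a/z/M/In} → row (2,6) (2,6) (0,0) (0,0) (1,5) (6,5)
{a/z/M/Stay} → row (2,6) (2,6) (0,0) (0,0) (1,4) (6,5)
{c/w/R/Out, c/w/R/In, c/w/R/Stay, c/w/M/Out, c/w/M/In, c/w/M/Stay} → row (2,6) (2,6) (4,3) (4,3) (0,6) (0,6)
{c/z/R/Out, c/z/R/In, c/z/R/Stay} → row (2,6) (2,6) (4,3) (4,3) (1,3) (1,3)
{c/z/M/Out} → row (2,6) (2,6) (4,3) (4,3) (4,5) (6,5)
{c/z/M/In} → row (2,6) (2,6) (4,3) (4,3) (1,5) (6,5)
{c/z/M/Stay} → row (2,6) (2,6) (4,3) (4,3) (1,4) (6,5)
That's 10 distinct rows out of 24 strategies.

10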